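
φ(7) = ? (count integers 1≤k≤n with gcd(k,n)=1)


φ(n) = count of k ∈ {1,...,n} with gcd(k,n)=1
Coprimes to 7: {1, 2, 3, 4, 5, 6}
Count: 6

φ(7) = 6


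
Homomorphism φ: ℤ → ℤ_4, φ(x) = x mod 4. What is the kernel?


Kernel = preimage of identity
ker(φ) = {x ∈ ℤ : x ≡ 0 (mod 4)} = 4ℤ = {0, ±4, ±8, ...}

ker(φ) = 4ℤ


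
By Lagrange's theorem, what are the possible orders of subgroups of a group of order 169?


Lagrange's theorem: |H| divides |G|
|G| = 169
Divisors of 169: 1, 13, 169

Possible subgroup orders: {1, 13, 169}


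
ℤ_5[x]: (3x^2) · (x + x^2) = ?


Expand and collect like terms; reduce coefficients mod 5:
x^0: 0·0 = 0 ≡ 0 (mod 5)
x^1: 0·1 + 0·0 = 0 ≡ 0 (mod 5)
x^2: 0·1 + 0·1 + 3·0 = 0 ≡ 0 (mod 5)
x^3: 0·1 + 3·1 = 3 ≡ 3 (mod 5)
x^4: 3·1 = 3 ≡ 3 (mod 5)
Result: 3x^3 + 3x^4

f · g = 3x^3 + 3x^4


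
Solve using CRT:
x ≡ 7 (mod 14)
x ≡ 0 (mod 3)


m₁ = 14, m₂ = 3, gcd = 1, so CRT applies. M = m₁·m₂ = 42
Let M₁ = M/m₁ = 3, M₂ = M/m₂ = 14
Find y₁ ≡ M₁⁻¹ (mod m₁): 3⁻¹ ≡ 5 (mod 14)
Find y₂ ≡ M₂⁻¹ (mod m₂): 14⁻¹ ≡ 2 (mod 3)
x = a₁·M₁·y₁ + a₂·M₂·y₂ = 7·3·5 + 0·14·2 = 105
Reduce mod 42: x ≡ 21
Check: 21 mod 14 = 7 ✓, 21 mod 3 = 0 ✓

x ≡ 21 (mod 42)


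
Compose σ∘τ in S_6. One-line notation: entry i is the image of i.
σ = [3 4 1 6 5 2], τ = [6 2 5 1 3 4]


σ∘τ: apply τ first, then σ
1 →τ 6 →σ 2
2 →τ 2 →σ 4
3 →τ 5 →σ 5
4 →τ 1 →σ 3
5 →τ 3 →σ 1
6 →τ 4 →σ 6

σ∘τ = [2 4 5 3 1 6]


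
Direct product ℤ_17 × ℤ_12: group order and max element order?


|ℤ_17 × ℤ_12| = 17 × 12 = 204
Max element order = lcm(17,12) = 204
Cyclic? Yes (gcd=1)

|ℤ_17×ℤ_12| = 204, max element order = 204


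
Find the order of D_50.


|D_n| = 2n (n rotations and n reflections)
|D_50| = 2×50 = 100

|D_50| = 100


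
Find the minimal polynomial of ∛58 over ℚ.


∛58 satisfies x³ - 58 = 0, irreducible over ℚ (no rational root; 58 is not a perfect cube)

Minimal polynomial: x³ - 58


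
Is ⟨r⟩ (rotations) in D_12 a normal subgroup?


H = ⟨r⟩ (rotations) in D_12
The rotation subgroup ⟨r⟩ has index 2 in D_12, so it is normal

Yes, normal subgroup


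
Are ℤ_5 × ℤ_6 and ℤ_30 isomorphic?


Comparing ℤ_5 × ℤ_6 and ℤ_30:
gcd(5,6) = 1, so ℤ_5 × ℤ_6 ≅ ℤ_30 (CRT)

Yes, ℤ_5 × ℤ_6 ≅ ℤ_30


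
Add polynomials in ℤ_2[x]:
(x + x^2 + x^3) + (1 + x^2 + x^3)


Add coefficients mod 2:
x^0: 0 + 1 = 1 (mod 2)
x^1: 1 + 0 = 1 (mod 2)
x^2: 1 + 1 = 0 (mod 2)
x^3: 1 + 1 = 0 (mod 2)
Result: 1 + x

f + g = 1 + x


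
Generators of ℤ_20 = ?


g generates ℤ_n iff gcd(g,n) = 1
Prime factors of 20: 2, 5
Generators are g ∈ {1,...,19} not divisible by any of these primes.
Generators: {1, 3, 7, 9, 11, 13, 17, 19}
Number of generators = φ(20) = 8

Generators of ℤ_20 = {1, 3, 7, 9, 11, 13, 17, 19}


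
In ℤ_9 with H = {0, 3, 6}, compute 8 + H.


8 + H = {8 + h (mod 9) : h ∈ H}
8+0=8, 8+3=2, 8+6=5
8 + H = {2, 5, 8} = 2 + H

8 + H = {2, 5, 8}


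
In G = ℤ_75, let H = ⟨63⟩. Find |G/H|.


|⟨63⟩| = n / gcd(63, 75) = 75 / 3 = 25
H is normal (ℤ_75 is abelian).
|G/H| = |G| / |H| = 75 / 25 = 3

|G/H| = 3


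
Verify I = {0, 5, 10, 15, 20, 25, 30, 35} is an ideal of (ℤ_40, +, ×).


Check ideal conditions for I = {0, 5, 10, 15, 20, 25, 30, 35} in ℤ_40:
(1) I is an additive subgroup? Yes
(2) For r ∈ ℤ_40 and a ∈ I: r·a ∈ I? Yes

Yes, I is an ideal of ℤ_40


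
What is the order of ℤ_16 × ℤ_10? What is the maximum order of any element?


|ℤ_16 × ℤ_10| = 16 × 10 = 160
Max element order = lcm(16,10) = 80
Cyclic? No (gcd=2)

|ℤ_16×ℤ_10| = 160, max element order = 80


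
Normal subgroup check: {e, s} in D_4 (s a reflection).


H = {e, s} in D_4 (s a reflection)
r·s·r⁻¹ = sr⁻² ≠ s for n ≥ 3, so {e, s} is not closed under conjugation

No, not a normal subgroup


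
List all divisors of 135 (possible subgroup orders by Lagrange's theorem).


Lagrange's theorem: |H| divides |G|
|G| = 135
Divisors of 135: 1, 3, 5, 9, 15, 27, 45, 135

Possible subgroup orders: {1, 3, 5, 9, 15, 27, 45, 135}


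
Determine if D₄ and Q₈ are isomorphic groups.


Comparing D₄ and Q₈:
D₄ has 5 elements of order 2; Q₈ has only 1

No, D₄ ≇ Q₈


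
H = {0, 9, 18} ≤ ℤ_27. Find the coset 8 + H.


8 + H = {8 + h (mod 27) : h ∈ H}
8+0=8, 8+9=17, 8+18=26

8 + H = {8, 17, 26}


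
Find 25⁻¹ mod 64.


Use the extended Euclidean algorithm to write 1 = 25·s + 64·t; then s mod 64 is the inverse.
Euclidean algorithm:
  25 = 0·64 + 25
  64 = 2·25 + 14
  25 = 1·14 + 11
  14 = 1·11 + 3
  11 = 3·3 + 2
  3 = 1·2 + 1
  2 = 2·1 + 0
gcd(25,64) = 1
Back-substitution gives: 25·(-23) + 64·(9) = 1
So 25⁻¹ ≡ -23 ≡ 41 (mod 64)
Check: 25 × 41 = 1025 ≡ 1 (mod 64) ✓

25⁻¹ ≡ 41 (mod 64)


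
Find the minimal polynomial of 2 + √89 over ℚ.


Let α = 2 + √89. Then α - 2 = √89, so (α - 2)² = 89, giving α² - 4α - 85 = 0. Degree 2 and α ∉ ℚ, so this is the minimal polynomial.

Minimal polynomial: x² - 4x - 85


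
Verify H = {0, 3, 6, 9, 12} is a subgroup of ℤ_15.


Subgroup test for H = {0, 3, 6, 9, 12} in (ℤ_15, +):
(1) 0 ∈ H? Yes
(2) Closure: for all a,b ∈ H, (a+b) mod 15 ∈ H? Yes
(3) Inverses: for all a ∈ H, -a mod 15 ∈ H? Yes

Yes, H is a subgroup of ℤ_15


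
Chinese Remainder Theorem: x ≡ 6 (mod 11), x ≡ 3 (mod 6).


m₁ = 11, m₂ = 6, gcd = 1, so CRT applies. M = m₁·m₂ = 66
Let M₁ = M/m₁ = 6, M₂ = M/m₂ = 11
Find y₁ ≡ M₁⁻¹ (mod m₁): 6⁻¹ ≡ 2 (mod 11)
Find y₂ ≡ M₂⁻¹ (mod m₂): 11⁻¹ ≡ 5 (mod 6)
x = a₁·M₁·y₁ + a₂·M₂·y₂ = 6·6·2 + 3·11·5 = 237
Reduce mod 66: x ≡ 39
Check: 39 mod 11 = 6 ✓, 39 mod 6 = 3 ✓

x ≡ 39 (mod 66)


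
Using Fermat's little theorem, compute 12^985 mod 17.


Fermat's little theorem: if p is prime and gcd(a,p)=1, then a^(p-1) ≡ 1 (mod p)
p = 17 is prime, gcd(12,17) = 1
Reduce exponent: 985 mod 16 = 9
So 12^985 ≡ 12^9 (mod 17)
12^9 mod 17 = 5

12^985 ≡ 5 (mod 17)


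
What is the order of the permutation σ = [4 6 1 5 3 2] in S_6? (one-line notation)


Cycle decomposition: (1 4 5 3) (2 6)
Cycle lengths: 4, 2
Order = lcm(4, 2) = 4

ord(σ) = 4


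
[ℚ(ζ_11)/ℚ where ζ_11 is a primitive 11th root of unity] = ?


[ℚ(ζ_n):ℚ] = deg Φ_n(x) = φ(n). Here φ(11) = 10

[ℚ(ζ_11)/ℚ where ζ_11 is a primitive 11th root of unity] = 10


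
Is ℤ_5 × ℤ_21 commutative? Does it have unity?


Direct product ring; commutative with unity (1,1); but (1,0)·(0,1) = (0,0) gives zero divisors, so not an integral domain
Commutative: Yes
Integral domain: No
Has unity: Yes

ℤ_5 × ℤ_21: Commutative=Yes, Unity=Yes


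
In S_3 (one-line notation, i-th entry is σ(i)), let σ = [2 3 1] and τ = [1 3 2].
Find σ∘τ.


σ∘τ: apply τ first, then σ
1 →τ 1 →σ 2
2 →τ 3 →σ 1
3 →τ 2 →σ 3

σ∘τ = [2 1 3]


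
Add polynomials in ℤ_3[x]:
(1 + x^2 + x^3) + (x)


Add coefficients mod 3:
x^0: 1 + 0 = 1 (mod 3)
x^1: 0 + 1 = 1 (mod 3)
x^2: 1 + 0 = 1 (mod 3)
x^3: 1 + 0 = 1 (mod 3)
Result: 1 + x + x^2 + x^3

f + g = 1 + x + x^2 + x^3


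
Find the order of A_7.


|A_n| = n!/2 (even permutations)
|A_7| = 7!/2 = 5040/2 = 2520

|A_7| = 2520


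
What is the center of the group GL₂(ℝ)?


Z(G) = {g ∈ G | gx = xg for all x ∈ G}
Only scalar multiples of the identity commute with all invertible matrices

Z(GL₂(ℝ)) = {aI : a ∈ ℝ, a ≠ 0}


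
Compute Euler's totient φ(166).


Factor n: 166 = 2 × 83
φ(n) = n · ∏(1 - 1/p) over distinct primes p | n
φ(166) = 166 · (1 - 1/2) · (1 - 1/83) = 82

φ(166) = 82


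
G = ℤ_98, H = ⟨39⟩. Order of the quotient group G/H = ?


|⟨39⟩| = n / gcd(39, 98) = 98 / 1 = 98
H is normal (ℤ_98 is abelian).
|G/H| = |G| / |H| = 98 / 98 = 1

|G/H| = 1


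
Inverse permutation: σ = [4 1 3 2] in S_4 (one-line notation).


To find σ⁻¹, swap domain and range:
σ(1) = 4 → σ⁻¹(4) = 1
σ(2) = 1 → σ⁻¹(1) = 2
σ(3) = 3 → σ⁻¹(3) = 3
σ(4) = 2 → σ⁻¹(2) = 4

σ⁻¹ = [2 4 3 1]


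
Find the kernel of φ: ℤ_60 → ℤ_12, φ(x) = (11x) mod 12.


Kernel = preimage of identity
ker(φ) = {x ∈ ℤ_60 : 11x ≡ 0 (mod 12)}. Since 12 | 60, φ is well-defined. The kernel is the cyclic subgroup ⟨12⟩ of ℤ_60 (order 5), i.e. {0, 12, 24, 36, 48}

ker(φ) = {0, 12, 24, 36, 48}


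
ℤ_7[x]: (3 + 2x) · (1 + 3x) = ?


Expand and collect like terms; reduce coefficients mod 7:
x^0: 3·1 = 3 ≡ 3 (mod 7)
x^1: 3·3 + 2·1 = 11 ≡ 4 (mod 7)
x^2: 2·3 = 6 ≡ 6 (mod 7)
Result: 3 + 4x + 6x^2

f · g = 3 + 4x + 6x^2


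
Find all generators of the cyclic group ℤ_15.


g generates ℤ_n iff gcd(g,n) = 1
Checking each g ∈ {1,...,14}:
gcd(1,15) = 1
gcd(2,15) = 1
gcd(3,15) = 3
gcd(4,15) = 1
gcd(5,15) = 5
gcd(6,15) = 3
gcd(7,15) = 1
gcd(8,15) = 1
gcd(9,15) = 3
gcd(10,15) = 5
gcd(11,15) = 1
gcd(12,15) = 3
gcd(13,15) = 1
gcd(14,15) = 1
Generators: {1, 2, 4, 7, 8, 11, 13, 14}
Number of generators = φ(15) = 8

Generators of ℤ_15 = {1, 2, 4, 7, 8, 11, 13, 14}


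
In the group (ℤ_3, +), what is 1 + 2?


Operation: addition mod 3
1 + 2 = (a + b) mod 3 with a = 1, b = 2

1 + 2 = 0


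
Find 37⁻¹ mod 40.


Use the extended Euclidean algorithm to write 1 = 37·s + 40·t; then s mod 40 is the inverse.
Euclidean algorithm:
  37 = 0·40 + 37
  40 = 1·37 + 3
  37 = 12·3 + 1
  3 = 3·1 + 0
gcd(37,40) = 1
Back-substitution gives: 37·(13) + 40·(-12) = 1
So 37⁻¹ ≡ 13 ≡ 13 (mod 40)
Check: 37 × 13 = 481 ≡ 1 (mod 40) ✓

37⁻¹ ≡ 13 (mod 40)


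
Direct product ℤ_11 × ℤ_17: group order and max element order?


|ℤ_11 × ℤ_17| = 11 × 17 = 187
Max element order = lcm(11,17) = 187
Cyclic? Yes (gcd=1)

|ℤ_11×ℤ_17| = 187, max element order = 187


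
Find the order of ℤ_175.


ℤ_n has n elements.

|ℤ_175| = 175


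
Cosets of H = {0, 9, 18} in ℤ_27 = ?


H = {0, 9, 18}, |H| = 3
Number of cosets = |G|/|H| = 27/3 = 9
0 + H = {0, 9, 18}
1 + H = {1, 10, 19}
2 + H = {2, 11, 20}
3 + H = {3, 12, 21}
4 + H = {4, 13, 22}
5 + H = {5, 14, 23}
6 + H = {6, 15, 24}
7 + H = {7, 16, 25}
8 + H = {8, 17, 26}

Cosets: 0+H={0,9,18}; 1+H={1,10,19}; 2+H={2,11,20}; 3+H={3,12,21}; 4+H={4,13,22}; 5+H={5,14,23}; 6+H={6,15,24}; 7+H={7,16,25}; 8+H={8,17,26}


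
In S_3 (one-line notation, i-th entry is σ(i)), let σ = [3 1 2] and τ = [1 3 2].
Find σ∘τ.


σ∘τ: apply τ first, then σ
1 →τ 1 →σ 3
2 →τ 3 →σ 2
3 →τ 2 →σ 1

σ∘τ = [3 2 1]


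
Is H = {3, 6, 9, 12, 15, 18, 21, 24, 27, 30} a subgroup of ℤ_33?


Subgroup test for H = {3, 6, 9, 12, 15, 18, 21, 24, 27, 30} in (ℤ_33, +):
(1) 0 ∈ H? No
(2) Closure: for all a,b ∈ H, (a+b) mod 33 ∈ H? No  [counterexample: 3 + 30 = 0 ∉ H]
(3) Inverses: for all a ∈ H, -a mod 33 ∈ H? Yes

No, H is not a subgroup of ℤ_33


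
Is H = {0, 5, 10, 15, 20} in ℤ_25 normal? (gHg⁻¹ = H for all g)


H = {0, 5, 10, 15, 20} in ℤ_25
ℤ_25 is abelian; every subgroup of an abelian group is normal

Yes, normal subgroup


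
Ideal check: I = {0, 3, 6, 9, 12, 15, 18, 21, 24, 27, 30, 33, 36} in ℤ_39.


Check ideal conditions for I = {0, 3, 6, 9, 12, 15, 18, 21, 24, 27, 30, 33, 36} in ℤ_39:
(1) I is an additive subgroup? Yes
(2) For r ∈ ℤ_39 and a ∈ I: r·a ∈ I? Yes

Yes, I is an ideal of ℤ_39


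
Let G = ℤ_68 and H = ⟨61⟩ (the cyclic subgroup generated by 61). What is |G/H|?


|⟨61⟩| = n / gcd(61, 68) = 68 / 1 = 68
H is normal (ℤ_68 is abelian).
|G/H| = |G| / |H| = 68 / 68 = 1

|G/H| = 1


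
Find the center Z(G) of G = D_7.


Z(G) = {g ∈ G | gx = xg for all x ∈ G}
For odd n, Z(D_n) = {e}: no nontrivial rotation commutes with all reflections

Z(D_7) = {e}


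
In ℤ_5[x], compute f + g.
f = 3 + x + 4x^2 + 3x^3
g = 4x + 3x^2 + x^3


Add coefficients mod 5:
x^0: 3 + 0 = 3 (mod 5)
x^1: 1 + 4 = 0 (mod 5)
x^2: 4 + 3 = 2 (mod 5)
x^3: 3 + 1 = 4 (mod 5)
Result: 3 + 2x^2 + 4x^3

f + g = 3 + 2x^2 + 4x^3


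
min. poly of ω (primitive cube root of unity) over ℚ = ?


ω satisfies x² + x + 1 = 0 (the cyclotomic polynomial Φ₃)

Minimal polynomial: x² + x + 1


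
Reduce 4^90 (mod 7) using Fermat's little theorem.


Fermat's little theorem: if p is prime and gcd(a,p)=1, then a^(p-1) ≡ 1 (mod p)
p = 7 is prime, gcd(4,7) = 1
Reduce exponent: 90 mod 6 = 0
So 4^90 ≡ 4^0 (mod 7)
4^0 = 1

4^90 ≡ 1 (mod 7)


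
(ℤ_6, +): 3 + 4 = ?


Operation: addition mod 6
3 + 4 = (a + b) mod 6 with a = 3, b = 4

3 + 4 = 1


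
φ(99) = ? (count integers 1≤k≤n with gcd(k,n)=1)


Factor n: 99 = 3^2 × 11
φ(n) = n · ∏(1 - 1/p) over distinct primes p | n
φ(99) = 99 · (1 - 1/3) · (1 - 1/11) = 60

φ(99) = 60


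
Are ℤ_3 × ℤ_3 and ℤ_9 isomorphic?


Comparing ℤ_3 × ℤ_3 and ℤ_9:
gcd(3,3) = 3 ≠ 1. Max element order in ℤ_3×ℤ_3 is lcm(3,3) = 3 < 9, so it has no element of order 9

No, ℤ_3 × ℤ_3 ≇ ℤ_9


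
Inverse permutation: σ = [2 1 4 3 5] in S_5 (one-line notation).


To find σ⁻¹, swap domain and range:
σ(1) = 2 → σ⁻¹(2) = 1
σ(2) = 1 → σ⁻¹(1) = 2
σ(3) = 4 → σ⁻¹(4) = 3
σ(4) = 3 → σ⁻¹(3) = 4
σ(5) = 5 → σ⁻¹(5) = 5

σ⁻¹ = [2 1 4 3 5]


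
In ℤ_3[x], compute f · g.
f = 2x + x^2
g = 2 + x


Expand and collect like terms; reduce coefficients mod 3:
x^0: 0·2 = 0 ≡ 0 (mod 3)
x^1: 0·1 + 2·2 = 4 ≡ 1 (mod 3)
x^2: 2·1 + 1·2 = 4 ≡ 1 (mod 3)
x^3: 1·1 = 1 ≡ 1 (mod 3)
Result: x + x^2 + x^3

f · g = x + x^2 + x^3


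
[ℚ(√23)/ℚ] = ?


√23 has minimal polynomial x² - 23 (irreducible over ℚ since 23 is squarefree)

[ℚ(√23)/ℚ] = 2


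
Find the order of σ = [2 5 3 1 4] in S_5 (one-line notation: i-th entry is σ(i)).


Cycle decomposition: (1 2 5 4)
Cycle lengths: 4
Order = lcm(4) = 4

ord(σ) = 4


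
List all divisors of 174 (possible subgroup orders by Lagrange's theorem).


Lagrange's theorem: |H| divides |G|
|G| = 174
Divisors of 174: 1, 2, 3, 6, 29, 58, 87, 174

Possible subgroup orders: {1, 2, 3, 6, 29, 58, 87, 174}


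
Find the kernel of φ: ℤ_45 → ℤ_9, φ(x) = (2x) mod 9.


Kernel = preimage of identity
ker(φ) = {x ∈ ℤ_45 : 2x ≡ 0 (mod 9)}. Since 9 | 45, φ is well-defined. The kernel is the cyclic subgroup ⟨9⟩ of ℤ_45 (order 5), i.e. {0, 9, 18, 27, 36}

ker(φ) = {0, 9, 18, 27, 36}


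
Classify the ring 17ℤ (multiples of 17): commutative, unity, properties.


17ℤ is a commutative ring under +,× but has no multiplicative identity (1 ∉ 17ℤ); it has no zero divisors, but without unity it is not an integral domain
Commutative: Yes
Integral domain: No
Has unity: No

17ℤ (multiples of 17): Commutative=Yes, Unity=No


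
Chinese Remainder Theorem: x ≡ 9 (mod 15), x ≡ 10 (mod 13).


m₁ = 15, m₂ = 13, gcd = 1, so CRT applies. M = m₁·m₂ = 195
Let M₁ = M/m₁ = 13, M₂ = M/m₂ = 15
Find y₁ ≡ M₁⁻¹ (mod m₁): 13⁻¹ ≡ 7 (mod 15)
Find y₂ ≡ M₂⁻¹ (mod m₂): 15⁻¹ ≡ 7 (mod 13)
x = a₁·M₁·y₁ + a₂·M₂·y₂ = 9·13·7 + 10·15·7 = 1869
Reduce mod 195: x ≡ 114
Check: 114 mod 15 = 9 ✓, 114 mod 13 = 10 ✓

x ≡ 114 (mod 195)


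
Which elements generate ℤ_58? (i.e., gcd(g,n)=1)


g generates ℤ_n iff gcd(g,n) = 1
Prime factors of 58: 2, 29
Generators are g ∈ {1,...,57} not divisible by any of these primes.
Generators: {1, 3, 5, 7, 9, 11, 13, 15, 17, 19, 21, 23, 25, 27, 31, 33, 35, 37, 39, 41, 43, 45, 47, 49, 51, 53, 55, 57}
Number of generators = φ(58) = 28

Generators of ℤ_58 = {1, 3, 5, 7, 9, 11, 13, 15, 17, 19, 21, 23, 25, 27, 31, 33, 35, 37, 39, 41, 43, 45, 47, 49, 51, 53, 55, 57}


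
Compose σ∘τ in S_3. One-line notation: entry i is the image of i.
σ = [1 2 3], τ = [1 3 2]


σ∘τ: apply τ first, then σ
1 →τ 1 →σ 1
2 →τ 3 →σ 3
3 →τ 2 →σ 2

σ∘τ = [1 3 2]


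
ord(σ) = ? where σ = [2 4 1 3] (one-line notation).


Cycle decomposition: (1 2 4 3)
Cycle lengths: 4
Order = lcm(4) = 4

ord(σ) = 4


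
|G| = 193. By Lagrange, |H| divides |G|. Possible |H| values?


Lagrange's theorem: |H| divides |G|
|G| = 193
Divisors of 193: 1, 193

Possible subgroup orders: {1, 193}


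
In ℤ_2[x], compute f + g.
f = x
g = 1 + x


Add coefficients mod 2:
x^0: 0 + 1 = 1 (mod 2)
x^1: 1 + 1 = 0 (mod 2)
Result: 1

f + g = 1


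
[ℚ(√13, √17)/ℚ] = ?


[ℚ(√13,√17):ℚ] = [ℚ(√13,√17):ℚ(√13)]·[ℚ(√13):ℚ] = 2·2 = 4

[ℚ(√13, √17)/ℚ] = 4


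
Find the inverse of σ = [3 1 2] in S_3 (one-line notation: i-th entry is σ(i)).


To find σ⁻¹, swap domain and range:
σ(1) = 3 → σ⁻¹(3) = 1
σ(2) = 1 → σ⁻¹(1) = 2
σ(3) = 2 → σ⁻¹(2) = 3

σ⁻¹ = [2 3 1]


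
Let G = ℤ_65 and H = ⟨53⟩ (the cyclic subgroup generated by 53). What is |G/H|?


|⟨53⟩| = n / gcd(53, 65) = 65 / 1 = 65
H is normal (ℤ_65 is abelian).
|G/H| = |G| / |H| = 65 / 65 = 1

|G/H| = 1


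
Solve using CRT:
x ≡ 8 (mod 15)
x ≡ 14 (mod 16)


m₁ = 15, m₂ = 16, gcd = 1, so CRT applies. M = m₁·m₂ = 240
Let M₁ = M/m₁ = 16, M₂ = M/m₂ = 15
Find y₁ ≡ M₁⁻¹ (mod m₁): 16⁻¹ ≡ 1 (mod 15)
Find y₂ ≡ M₂⁻¹ (mod m₂): 15⁻¹ ≡ 15 (mod 16)
x = a₁·M₁·y₁ + a₂·M₂·y₂ = 8·16·1 + 14·15·15 = 3278
Reduce mod 240: x ≡ 158
Check: 158 mod 15 = 8 ✓, 158 mod 16 = 14 ✓

x ≡ 158 (mod 240)


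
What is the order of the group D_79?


|D_n| = 2n (n rotations and n reflections)
|D_79| = 2×79 = 158

|D_79| = 158


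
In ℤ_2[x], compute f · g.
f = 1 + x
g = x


Expand and collect like terms; reduce coefficients mod 2:
x^0: 1·0 = 0 ≡ 0 (mod 2)
x^1: 1·1 + 1·0 = 1 ≡ 1 (mod 2)
x^2: 1·1 = 1 ≡ 1 (mod 2)
Result: x + x^2

f · g = x + x^2


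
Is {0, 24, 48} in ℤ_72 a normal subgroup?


H = {0, 24, 48} in ℤ_72
ℤ_72 is abelian; every subgroup of an abelian group is normal

Yes, normal subgroup


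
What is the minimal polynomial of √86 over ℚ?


√86 satisfies x² - 86 = 0, irreducible over ℚ since 86 is squarefree

Minimal polynomial: x² - 86


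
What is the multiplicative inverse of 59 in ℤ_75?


Use the extended Euclidean algorithm to write 1 = 59·s + 75·t; then s mod 75 is the inverse.
Euclidean algorithm:
  59 = 0·75 + 59
  75 = 1·59 + 16
  59 = 3·16 + 11
  16 = 1·11 + 5
  11 = 2·5 + 1
  5 = 5·1 + 0
gcd(59,75) = 1
Back-substitution gives: 59·(14) + 75·(-11) = 1
So 59⁻¹ ≡ 14 ≡ 14 (mod 75)
Check: 59 × 14 = 826 ≡ 1 (mod 75) ✓

59⁻¹ ≡ 14 (mod 75)


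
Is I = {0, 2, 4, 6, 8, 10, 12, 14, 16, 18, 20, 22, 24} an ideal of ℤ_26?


Check ideal conditions for I = {0, 2, 4, 6, 8, 10, 12, 14, 16, 18, 20, 22, 24} in ℤ_26:
(1) I is an additive subgroup? Yes
(2) For r ∈ ℤ_26 and a ∈ I: r·a ∈ I? Yes

Yes, I is an ideal of ℤ_26


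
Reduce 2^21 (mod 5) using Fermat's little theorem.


Fermat's little theorem: if p is prime and gcd(a,p)=1, then a^(p-1) ≡ 1 (mod p)
p = 5 is prime, gcd(2,5) = 1
Reduce exponent: 21 mod 4 = 1
So 2^21 ≡ 2^1 (mod 5)
2^1 mod 5 = 2

2^21 ≡ 2 (mod 5)


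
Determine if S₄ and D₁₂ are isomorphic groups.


Comparing S₄ and D₁₂:
S₄ has trivial center; D₁₂ has center {e, r⁶}

No, S₄ ≇ D₁₂


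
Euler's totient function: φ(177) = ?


Factor n: 177 = 3 × 59
φ(n) = n · ∏(1 - 1/p) over distinct primes p | n
φ(177) = 177 · (1 - 1/3) · (1 - 1/59) = 116

φ(177) = 116


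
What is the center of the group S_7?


Z(G) = {g ∈ G | gx = xg for all x ∈ G}
S_n is non-abelian for n ≥ 3; Z(S_7) is trivial

Z(S_7) = {e}


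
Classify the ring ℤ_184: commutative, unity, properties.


ℤ_184 is a commutative ring with unity 1; 184 = 2×92 is composite, so 2·92 ≡ 0 gives zero divisors (not an integral domain)
Commutative: Yes
Integral domain: No
Has unity: Yes

ℤ_184: Commutative=Yes, Unity=Yes


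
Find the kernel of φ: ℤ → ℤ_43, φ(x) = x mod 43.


Kernel = preimage of identity
ker(φ) = {x ∈ ℤ : x ≡ 0 (mod 43)} = 43ℤ = {0, ±43, ±86, ...}

ker(φ) = 43ℤ


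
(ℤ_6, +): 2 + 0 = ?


Operation: addition mod 6
2 + 0 = (a + b) mod 6 with a = 2, b = 0

2 + 0 = 2


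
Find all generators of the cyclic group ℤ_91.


g generates ℤ_n iff gcd(g,n) = 1
Prime factors of 91: 7, 13
Generators are g ∈ {1,...,90} not divisible by any of these primes.
Generators: {1, 2, 3, 4, 5, 6, 8, 9, 10, 11, 12, 15, 16, 17, 18, 19, 20, 22, 23, 24, 25, 27, 29, 30, 31, 32, 33, 34, 36, 37, 38, 40, 41, 43, 44, 45, 46, 47, 48, 50, 51, 53, 54, 55, 57, 58, 59, 60, 61, 62, 64, 66, 67, 68, 69, 71, 72, 73, 74, 75, 76, 79, 80, 81, 82, 83, 85, 86, 87, 88, 89, 90}
Number of generators = φ(91) = 72

Generators of ℤ_91 = {1, 2, 3, 4, 5, 6, 8, 9, 10, 11, 12, 15, 16, 17, 18, 19, 20, 22, 23, 24, 25, 27, 29, 30, 31, 32, 33, 34, 36, 37, 38, 40, 41, 43, 44, 45, 46, 47, 48, 50, 51, 53, 54, 55, 57, 58, 59, 60, 61, 62, 64, 66, 67, 68, 69, 71, 72, 73, 74, 75, 76, 79, 80, 81, 82, 83, 85, 86, 87, 88, 89, 90}


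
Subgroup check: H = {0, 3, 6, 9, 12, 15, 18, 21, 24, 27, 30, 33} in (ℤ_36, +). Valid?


Subgroup test for H = {0, 3, 6, 9, 12, 15, 18, 21, 24, 27, 30, 33} in (ℤ_36, +):
(1) 0 ∈ H? Yes
(2) Closure: for all a,b ∈ H, (a+b) mod 36 ∈ H? Yes
(3) Inverses: for all a ∈ H, -a mod 36 ∈ H? Yes

Yes, H is a subgroup of ℤ_36


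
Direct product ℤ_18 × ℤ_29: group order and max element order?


|ℤ_18 × ℤ_29| = 18 × 29 = 522
Max element order = lcm(18,29) = 522
Cyclic? Yes (gcd=1)

|ℤ_18×ℤ_29| = 522, max element order = 522


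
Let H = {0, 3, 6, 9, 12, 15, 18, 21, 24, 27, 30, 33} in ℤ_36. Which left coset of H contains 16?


16 + H = {16 + h (mod 36) : h ∈ H}
16+0=16, 16+3=19, 16+6=22, 16+9=25, 16+12=28, 16+15=31, 16+18=34, 16+21=1, 16+24=4, 16+27=7, 16+30=10, 16+33=13
16 + H = {1, 4, 7, 10, 13, 16, 19, 22, 25, 28, 31, 34} = 1 + H

16 + H = {1, 4, 7, 10, 13, 16, 19, 22, 25, 28, 31, 34}


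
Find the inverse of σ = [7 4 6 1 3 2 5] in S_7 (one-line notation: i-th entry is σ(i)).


To find σ⁻¹, swap domain and range:
σ(1) = 7 → σ⁻¹(7) = 1
σ(2) = 4 → σ⁻¹(4) = 2
σ(3) = 6 → σ⁻¹(6) = 3
σ(4) = 1 → σ⁻¹(1) = 4
σ(5) = 3 → σ⁻¹(3) = 5
σ(6) = 2 → σ⁻¹(2) = 6
σ(7) = 5 → σ⁻¹(5) = 7

σ⁻¹ = [4 6 5 2 7 3 1]


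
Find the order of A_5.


|A_n| = n!/2 (even permutations)
|A_5| = 5!/2 = 120/2 = 60

|A_5| = 60


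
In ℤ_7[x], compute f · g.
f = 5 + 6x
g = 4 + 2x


Expand and collect like terms; reduce coefficients mod 7:
x^0: 5·4 = 20 ≡ 6 (mod 7)
x^1: 5·2 + 6·4 = 34 ≡ 6 (mod 7)
x^2: 6·2 = 12 ≡ 5 (mod 7)
Result: 6 + 6x + 5x^2

f · g = 6 + 6x + 5x^2


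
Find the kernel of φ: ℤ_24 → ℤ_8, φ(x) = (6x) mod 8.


Kernel = preimage of identity
ker(φ) = {x ∈ ℤ_24 : 6x ≡ 0 (mod 8)}. Since 8 | 24, φ is well-defined. The kernel is the cyclic subgroup ⟨4⟩ of ℤ_24 (order 6), i.e. {0, 4, 8, 12, 16, 20}

ker(φ) = {0, 4, 8, 12, 16, 20}


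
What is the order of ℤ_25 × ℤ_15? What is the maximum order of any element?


|ℤ_25 × ℤ_15| = 25 × 15 = 375
Max element order = lcm(25,15) = 75
Cyclic? No (gcd=5)

|ℤ_25×ℤ_15| = 375, max element order = 75


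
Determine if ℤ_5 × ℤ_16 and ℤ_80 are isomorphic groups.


Comparing ℤ_5 × ℤ_16 and ℤ_80:
gcd(5,16) = 1, so ℤ_5 × ℤ_16 ≅ ℤ_80 (CRT)

Yes, ℤ_5 × ℤ_16 ≅ ℤ_80


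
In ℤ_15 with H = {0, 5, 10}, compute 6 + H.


6 + H = {6 + h (mod 15) : h ∈ H}
6+0=6, 6+5=11, 6+10=1
6 + H = {1, 6, 11} = 1 + H

6 + H = {1, 6, 11}


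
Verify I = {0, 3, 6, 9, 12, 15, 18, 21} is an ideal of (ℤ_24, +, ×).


Check ideal conditions for I = {0, 3, 6, 9, 12, 15, 18, 21} in ℤ_24:
(1) I is an additive subgroup? Yes
(2) For r ∈ ℤ_24 and a ∈ I: r·a ∈ I? Yes

Yes, I is an ideal of ℤ_24


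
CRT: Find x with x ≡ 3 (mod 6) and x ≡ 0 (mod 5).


m₁ = 6, m₂ = 5, gcd = 1, so CRT applies. M = m₁·m₂ = 30
Let M₁ = M/m₁ = 5, M₂ = M/m₂ = 6
Find y₁ ≡ M₁⁻¹ (mod m₁): 5⁻¹ ≡ 5 (mod 6)
Find y₂ ≡ M₂⁻¹ (mod m₂): 6⁻¹ ≡ 1 (mod 5)
x = a₁·M₁·y₁ + a₂·M₂·y₂ = 3·5·5 + 0·6·1 = 75
Reduce mod 30: x ≡ 15
Check: 15 mod 6 = 3 ✓, 15 mod 5 = 0 ✓

x ≡ 15 (mod 30)


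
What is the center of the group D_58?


Z(G) = {g ∈ G | gx = xg for all x ∈ G}
For even n, Z(D_n) = {e, r^(n/2)}: the 180° rotation r^29 commutes with every reflection and rotation

Z(D_58) = {e, r^29}


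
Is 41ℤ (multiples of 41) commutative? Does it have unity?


41ℤ is a commutative ring under +,× but has no multiplicative identity (1 ∉ 41ℤ); it has no zero divisors, but without unity it is not an integral domain
Commutative: Yes
Integral domain: No
Has unity: No

41ℤ (multiples of 41): Commutative=Yes, Unity=No


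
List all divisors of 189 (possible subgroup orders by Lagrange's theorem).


Lagrange's theorem: |H| divides |G|
|G| = 189
Divisors of 189: 1, 3, 7, 9, 21, 27, 63, 189

Possible subgroup orders: {1, 3, 7, 9, 21, 27, 63, 189}


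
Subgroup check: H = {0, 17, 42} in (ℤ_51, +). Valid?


Subgroup test for H = {0, 17, 42} in (ℤ_51, +):
(1) 0 ∈ H? Yes
(2) Closure: for all a,b ∈ H, (a+b) mod 51 ∈ H? No  [counterexample: 17 + 17 = 34 ∉ H]
(3) Inverses: for all a ∈ H, -a mod 51 ∈ H? No

No, H is not a subgroup of ℤ_51


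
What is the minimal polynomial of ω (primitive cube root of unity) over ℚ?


ω satisfies x² + x + 1 = 0 (the cyclotomic polynomial Φ₃)

Minimal polynomial: x² + x + 1


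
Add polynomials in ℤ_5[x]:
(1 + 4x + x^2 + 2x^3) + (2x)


Add coefficients mod 5:
x^0: 1 + 0 = 1 (mod 5)
x^1: 4 + 2 = 1 (mod 5)
x^2: 1 + 0 = 1 (mod 5)
x^3: 2 + 0 = 2 (mod 5)
Result: 1 + x + x^2 + 2x^3

f + g = 1 + x + x^2 + 2x^3


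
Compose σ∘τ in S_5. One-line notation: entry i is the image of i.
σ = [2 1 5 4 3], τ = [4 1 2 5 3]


σ∘τ: apply τ first, then σ
1 →τ 4 →σ 4
2 →τ 1 →σ 2
3 →τ 2 →σ 1
4 →τ 5 →σ 3
5 →τ 3 →σ 5

σ∘τ = [4 2 1 3 5]


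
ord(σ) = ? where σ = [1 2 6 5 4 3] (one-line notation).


Cycle decomposition: (3 6) (4 5)
Cycle lengths: 2, 2
Order = lcm(2, 2) = 2

ord(σ) = 2


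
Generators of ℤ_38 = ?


g generates ℤ_n iff gcd(g,n) = 1
Prime factors of 38: 2, 19
Generators are g ∈ {1,...,37} not divisible by any of these primes.
Generators: {1, 3, 5, 7, 9, 11, 13, 15, 17, 21, 23, 25, 27, 29, 31, 33, 35, 37}
Number of generators = φ(38) = 18

Generators of ℤ_38 = {1, 3, 5, 7, 9, 11, 13, 15, 17, 21, 23, 25, 27, 29, 31, 33, 35, 37}


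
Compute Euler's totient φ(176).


Factor n: 176 = 2^4 × 11
φ(n) = n · ∏(1 - 1/p) over distinct primes p | n
φ(176) = 176 · (1 - 1/2) · (1 - 1/11) = 80

φ(176) = 80


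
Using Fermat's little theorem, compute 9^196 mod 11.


Fermat's little theorem: if p is prime and gcd(a,p)=1, then a^(p-1) ≡ 1 (mod p)
p = 11 is prime, gcd(9,11) = 1
Reduce exponent: 196 mod 10 = 6
So 9^196 ≡ 9^6 (mod 11)
9^6 mod 11 = 9

9^196 ≡ 9 (mod 11)


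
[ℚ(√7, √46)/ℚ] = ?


[ℚ(√7,√46):ℚ] = [ℚ(√7,√46):ℚ(√7)]·[ℚ(√7):ℚ] = 2·2 = 4

[ℚ(√7, √46)/ℚ] = 4


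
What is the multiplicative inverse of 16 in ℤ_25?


Use the extended Euclidean algorithm to write 1 = 16·s + 25·t; then s mod 25 is the inverse.
Euclidean algorithm:
  16 = 0·25 + 16
  25 = 1·16 + 9
  16 = 1·9 + 7
  9 = 1·7 + 2
  7 = 3·2 + 1
  2 = 2·1 + 0
gcd(16,25) = 1
Back-substitution gives: 16·(11) + 25·(-7) = 1
So 16⁻¹ ≡ 11 ≡ 11 (mod 25)
Check: 16 × 11 = 176 ≡ 1 (mod 25) ✓

16⁻¹ ≡ 11 (mod 25)


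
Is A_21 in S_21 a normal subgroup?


H = A_21 in S_21
A_21 has index 2 in S_21, and every subgroup of index 2 is normal

Yes, normal subgroup


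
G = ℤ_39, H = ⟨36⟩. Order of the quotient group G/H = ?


|⟨36⟩| = n / gcd(36, 39) = 39 / 3 = 13
H is normal (ℤ_39 is abelian).
|G/H| = |G| / |H| = 39 / 13 = 3

|G/H| = 3


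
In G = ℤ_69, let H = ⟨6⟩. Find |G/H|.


|⟨6⟩| = n / gcd(6, 69) = 69 / 3 = 23
H is normal (ℤ_69 is abelian).
|G/H| = |G| / |H| = 69 / 23 = 3

|G/H| = 3


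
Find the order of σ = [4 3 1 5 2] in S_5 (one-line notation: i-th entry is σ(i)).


Cycle decomposition: (1 4 5 2 3)
Cycle lengths: 5
Order = lcm(5) = 5

ord(σ) = 5


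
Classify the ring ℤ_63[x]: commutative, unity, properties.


ℤ_63 has zero divisors (3·21 ≡ 0), and these lift to constant zero divisors in ℤ_63[x]; so not an integral domain
Commutative: Yes
Integral domain: No
Has unity: Yes

ℤ_63[x]: Commutative=Yes, Unity=Yes


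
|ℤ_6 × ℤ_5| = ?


|A × B| = |A| · |B|
|ℤ_6 × ℤ_5| = 6 × 5 = 30

|ℤ_6 × ℤ_5| = 30


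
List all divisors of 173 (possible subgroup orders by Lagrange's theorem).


Lagrange's theorem: |H| divides |G|
|G| = 173
Divisors of 173: 1, 173

Possible subgroup orders: {1, 173}


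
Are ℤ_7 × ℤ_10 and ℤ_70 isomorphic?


Comparing ℤ_7 × ℤ_10 and ℤ_70:
gcd(7,10) = 1, so ℤ_7 × ℤ_10 ≅ ℤ_70 (CRT)

Yes, ℤ_7 × ℤ_10 ≅ ℤ_70


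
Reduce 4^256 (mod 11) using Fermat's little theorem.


Fermat's little theorem: if p is prime and gcd(a,p)=1, then a^(p-1) ≡ 1 (mod p)
p = 11 is prime, gcd(4,11) = 1
Reduce exponent: 256 mod 10 = 6
So 4^256 ≡ 4^6 (mod 11)
4^6 mod 11 = 4

4^256 ≡ 4 (mod 11)


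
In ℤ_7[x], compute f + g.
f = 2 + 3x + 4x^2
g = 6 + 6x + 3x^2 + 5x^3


Add coefficients mod 7:
x^0: 2 + 6 = 1 (mod 7)
x^1: 3 + 6 = 2 (mod 7)
x^2: 4 + 3 = 0 (mod 7)
x^3: 0 + 5 = 5 (mod 7)
Result: 1 + 2x + 5x^3

f + g = 1 + 2x + 5x^3


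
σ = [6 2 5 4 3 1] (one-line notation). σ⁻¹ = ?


To find σ⁻¹, swap domain and range:
σ(1) = 6 → σ⁻¹(6) = 1
σ(2) = 2 → σ⁻¹(2) = 2
σ(3) = 5 → σ⁻¹(5) = 3
σ(4) = 4 → σ⁻¹(4) = 4
σ(5) = 3 → σ⁻¹(3) = 5
σ(6) = 1 → σ⁻¹(1) = 6

σ⁻¹ = [6 2 5 4 3 1]


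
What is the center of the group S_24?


Z(G) = {g ∈ G | gx = xg for all x ∈ G}
S_n is non-abelian for n ≥ 3; Z(S_24) is trivial

Z(S_24) = {e}


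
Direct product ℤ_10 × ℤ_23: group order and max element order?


|ℤ_10 × ℤ_23| = 10 × 23 = 230
Max element order = lcm(10,23) = 230
Cyclic? Yes (gcd=1)

|ℤ_10×ℤ_23| = 230, max element order = 230


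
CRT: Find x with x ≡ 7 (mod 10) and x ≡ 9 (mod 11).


m₁ = 10, m₂ = 11, gcd = 1, so CRT applies. M = m₁·m₂ = 110
Let M₁ = M/m₁ = 11, M₂ = M/m₂ = 10
Find y₁ ≡ M₁⁻¹ (mod m₁): 11⁻¹ ≡ 1 (mod 10)
Find y₂ ≡ M₂⁻¹ (mod m₂): 10⁻¹ ≡ 10 (mod 11)
x = a₁·M₁·y₁ + a₂·M₂·y₂ = 7·11·1 + 9·10·10 = 977
Reduce mod 110: x ≡ 97
Check: 97 mod 10 = 7 ✓, 97 mod 11 = 9 ✓

x ≡ 97 (mod 110)


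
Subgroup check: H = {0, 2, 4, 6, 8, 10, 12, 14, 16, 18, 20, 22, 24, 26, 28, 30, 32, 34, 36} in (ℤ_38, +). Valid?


Subgroup test for H = {0, 2, 4, 6, 8, 10, 12, 14, 16, 18, 20, 22, 24, 26, 28, 30, 32, 34, 36} in (ℤ_38, +):
(1) 0 ∈ H? Yes
(2) Closure: for all a,b ∈ H, (a+b) mod 38 ∈ H? Yes
(3) Inverses: for all a ∈ H, -a mod 38 ∈ H? Yes

Yes, H is a subgroup of ℤ_38


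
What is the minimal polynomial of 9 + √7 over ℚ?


Let α = 9 + √7. Then α - 9 = √7, so (α - 9)² = 7, giving α² - 18α + 74 = 0. Degree 2 and α ∉ ℚ, so this is the minimal polynomial.

Minimal polynomial: x² - 18x + 74


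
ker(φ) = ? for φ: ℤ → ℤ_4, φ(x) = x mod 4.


Kernel = preimage of identity
ker(φ) = {x ∈ ℤ : x ≡ 0 (mod 4)} = 4ℤ = {0, ±4, ±8, ...}

ker(φ) = 4ℤ


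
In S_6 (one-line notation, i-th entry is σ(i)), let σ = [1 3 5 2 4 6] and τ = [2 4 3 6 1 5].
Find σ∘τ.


σ∘τ: apply τ first, then σ
1 →τ 2 →σ 3
2 →τ 4 →σ 2
3 →τ 3 →σ 5
4 →τ 6 →σ 6
5 →τ 1 →σ 1
6 →τ 5 →σ 4

σ∘τ = [3 2 5 6 1 4]


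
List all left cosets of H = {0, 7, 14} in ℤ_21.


H = {0, 7, 14}, |H| = 3
Number of cosets = |G|/|H| = 21/3 = 7
0 + H = {0, 7, 14}
1 + H = {1, 8, 15}
2 + H = {2, 9, 16}
3 + H = {3, 10, 17}
4 + H = {4, 11, 18}
5 + H = {5, 12, 19}
6 + H = {6, 13, 20}

Cosets: 0+H={0,7,14}; 1+H={1,8,15}; 2+H={2,9,16}; 3+H={3,10,17}; 4+H={4,11,18}; 5+H={5,12,19}; 6+H={6,13,20}


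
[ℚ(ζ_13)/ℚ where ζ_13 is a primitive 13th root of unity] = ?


[ℚ(ζ_n):ℚ] = deg Φ_n(x) = φ(n). Here φ(13) = 12

[ℚ(ζ_13)/ℚ where ζ_13 is a primitive 13th root of unity] = 12


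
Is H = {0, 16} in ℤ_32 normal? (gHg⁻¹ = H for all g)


H = {0, 16} in ℤ_32
ℤ_32 is abelian; every subgroup of an abelian group is normal

Yes, normal subgroup


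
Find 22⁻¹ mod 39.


Use the extended Euclidean algorithm to write 1 = 22·s + 39·t; then s mod 39 is the inverse.
Euclidean algorithm:
  22 = 0·39 + 22
  39 = 1·22 + 17
  22 = 1·17 + 5
  17 = 3·5 + 2
  5 = 2·2 + 1
  2 = 2·1 + 0
gcd(22,39) = 1
Back-substitution gives: 22·(16) + 39·(-9) = 1
So 22⁻¹ ≡ 16 ≡ 16 (mod 39)
Check: 22 × 16 = 352 ≡ 1 (mod 39) ✓

22⁻¹ ≡ 16 (mod 39)


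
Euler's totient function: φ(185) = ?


Factor n: 185 = 5 × 37
φ(n) = n · ∏(1 - 1/p) over distinct primes p | n
φ(185) = 185 · (1 - 1/5) · (1 - 1/37) = 144

φ(185) = 144


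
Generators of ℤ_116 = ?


g generates ℤ_n iff gcd(g,n) = 1
Prime factors of 116: 2, 29
Generators are g ∈ {1,...,115} not divisible by any of these primes.
Generators: {1, 3, 5, 7, 9, 11, 13, 15, 17, 19, 21, 23, 25, 27, 31, 33, 35, 37, 39, 41, 43, 45, 47, 49, 51, 53, 55, 57, 59, 61, 63, 65, 67, 69, 71, 73, 75, 77, 79, 81, 83, 85, 89, 91, 93, 95, 97, 99, 101, 103, 105, 107, 109, 111, 113, 115}
Number of generators = φ(116) = 56

Generators of ℤ_116 = {1, 3, 5, 7, 9, 11, 13, 15, 17, 19, 21, 23, 25, 27, 31, 33, 35, 37, 39, 41, 43, 45, 47, 49, 51, 53, 55, 57, 59, 61, 63, 65, 67, 69, 71, 73, 75, 77, 79, 81, 83, 85, 89, 91, 93, 95, 97, 99, 101, 103, 105, 107, 109, 111, 113, 115}


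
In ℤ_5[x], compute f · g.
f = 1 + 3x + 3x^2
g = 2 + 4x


Expand and collect like terms; reduce coefficients mod 5:
x^0: 1·2 = 2 ≡ 2 (mod 5)
x^1: 1·4 + 3·2 = 10 ≡ 0 (mod 5)
x^2: 3·4 + 3·2 = 18 ≡ 3 (mod 5)
x^3: 3·4 = 12 ≡ 2 (mod 5)
Result: 2 + 3x^2 + 2x^3

f · g = 2 + 3x^2 + 2x^3


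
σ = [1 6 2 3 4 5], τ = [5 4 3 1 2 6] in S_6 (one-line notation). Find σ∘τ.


σ∘τ: apply τ first, then σ
1 →τ 5 →σ 4
2 →τ 4 →σ 3
3 →τ 3 →σ 2
4 →τ 1 →σ 1
5 →τ 2 →σ 6
6 →τ 6 →σ 5

σ∘τ = [4 3 2 1 6 5]


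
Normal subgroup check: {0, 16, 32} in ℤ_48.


H = {0, 16, 32} in ℤ_48
ℤ_48 is abelian; every subgroup of an abelian group is normal

Yes, normal subgroup


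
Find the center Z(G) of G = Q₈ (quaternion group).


Z(G) = {g ∈ G | gx = xg for all x ∈ G}
In Q₈ = {±1, ±i, ±j, ±k}, only ±1 commute with every element

Z(Q₈ (quaternion group)) = {1, -1}


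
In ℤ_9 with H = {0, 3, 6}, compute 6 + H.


6 + H = {6 + h (mod 9) : h ∈ H}
6+0=6, 6+3=0, 6+6=3
6 + H = {0, 3, 6} = 0 + H

6 + H = {0, 3, 6}


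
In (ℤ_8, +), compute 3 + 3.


Operation: addition mod 8
3 + 3 = (a + b) mod 8 with a = 3, b = 3

3 + 3 = 6


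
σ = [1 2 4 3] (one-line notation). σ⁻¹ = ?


To find σ⁻¹, swap domain and range:
σ(1) = 1 → σ⁻¹(1) = 1
σ(2) = 2 → σ⁻¹(2) = 2
σ(3) = 4 → σ⁻¹(4) = 3
σ(4) = 3 → σ⁻¹(3) = 4

σ⁻¹ = [1 2 4 3]


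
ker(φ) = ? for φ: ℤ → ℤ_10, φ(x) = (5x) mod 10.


Kernel = preimage of identity
ker(φ) = {x ∈ ℤ : 5x ≡ 0 (mod 10)}. gcd(5,10) = 5, so 5x ≡ 0 (mod 10) ⟺ x ≡ 0 (mod 10/5 = 2). Hence ker(φ) = 2ℤ

ker(φ) = 2ℤ


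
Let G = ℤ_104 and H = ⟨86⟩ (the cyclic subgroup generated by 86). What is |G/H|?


|⟨86⟩| = n / gcd(86, 104) = 104 / 2 = 52
H is normal (ℤ_104 is abelian).
|G/H| = |G| / |H| = 104 / 52 = 2

|G/H| = 2


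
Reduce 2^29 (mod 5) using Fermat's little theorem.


Fermat's little theorem: if p is prime and gcd(a,p)=1, then a^(p-1) ≡ 1 (mod p)
p = 5 is prime, gcd(2,5) = 1
Reduce exponent: 29 mod 4 = 1
So 2^29 ≡ 2^1 (mod 5)
2^1 mod 5 = 2

2^29 ≡ 2 (mod 5)


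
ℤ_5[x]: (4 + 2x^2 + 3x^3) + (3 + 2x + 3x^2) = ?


Add coefficients mod 5:
x^0: 4 + 3 = 2 (mod 5)
x^1: 0 + 2 = 2 (mod 5)
x^2: 2 + 3 = 0 (mod 5)
x^3: 3 + 0 = 3 (mod 5)
Result: 2 + 2x + 3x^3

f + g = 2 + 2x + 3x^3


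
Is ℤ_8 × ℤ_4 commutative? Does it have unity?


Direct product ring; commutative with unity (1,1); but (1,0)·(0,1) = (0,0) gives zero divisors, so not an integral domain
Commutative: Yes
Integral domain: No
Has unity: Yes

ℤ_8 × ℤ_4: Commutative=Yes, Unity=Yes


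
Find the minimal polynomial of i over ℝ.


i satisfies x² + 1 = 0, irreducible over ℝ

Minimal polynomial: x² + 1


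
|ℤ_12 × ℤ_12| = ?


|A × B| = |A| · |B|
|ℤ_12 × ℤ_12| = 12 × 12 = 144

|ℤ_12 × ℤ_12| = 144


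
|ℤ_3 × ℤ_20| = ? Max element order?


|ℤ_3 × ℤ_20| = 3 × 20 = 60
Max element order = lcm(3,20) = 60
Cyclic? Yes (gcd=1)

|ℤ_3×ℤ_20| = 60, max element order = 60


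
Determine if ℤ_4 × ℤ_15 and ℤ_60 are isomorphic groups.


Comparing ℤ_4 × ℤ_15 and ℤ_60:
gcd(4,15) = 1, so ℤ_4 × ℤ_15 ≅ ℤ_60 (CRT)

Yes, ℤ_4 × ℤ_15 ≅ ℤ_60


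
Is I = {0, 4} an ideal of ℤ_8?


Check ideal conditions for I = {0, 4} in ℤ_8:
(1) I is an additive subgroup? Yes
(2) For r ∈ ℤ_8 and a ∈ I: r·a ∈ I? Yes

Yes, I is an ideal of ℤ_8


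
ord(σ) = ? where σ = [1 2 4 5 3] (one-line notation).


Cycle decomposition: (3 4 5)
Cycle lengths: 3
Order = lcm(3) = 3

ord(σ) = 3


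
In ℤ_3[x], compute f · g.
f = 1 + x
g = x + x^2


Expand and collect like terms; reduce coefficients mod 3:
x^0: 1·0 = 0 ≡ 0 (mod 3)
x^1: 1·1 + 1·0 = 1 ≡ 1 (mod 3)
x^2: 1·1 + 1·1 = 2 ≡ 2 (mod 3)
x^3: 1·1 = 1 ≡ 1 (mod 3)
Result: x + 2x^2 + x^3

f · g = x + 2x^2 + x^3


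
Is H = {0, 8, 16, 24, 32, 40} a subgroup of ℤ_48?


Subgroup test for H = {0, 8, 16, 24, 32, 40} in (ℤ_48, +):
(1) 0 ∈ H? Yes
(2) Closure: for all a,b ∈ H, (a+b) mod 48 ∈ H? Yes
(3) Inverses: for all a ∈ H, -a mod 48 ∈ H? Yes

Yes, H is a subgroup of ℤ_48


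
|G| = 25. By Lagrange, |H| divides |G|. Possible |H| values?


Lagrange's theorem: |H| divides |G|
|G| = 25
Divisors of 25: 1, 5, 25

Possible subgroup orders: {1, 5, 25}


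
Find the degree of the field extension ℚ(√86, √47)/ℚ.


[ℚ(√86,√47):ℚ] = [ℚ(√86,√47):ℚ(√86)]·[ℚ(√86):ℚ] = 2·2 = 4

[ℚ(√86, √47)/ℚ] = 4


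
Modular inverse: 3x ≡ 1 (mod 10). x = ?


Use the extended Euclidean algorithm to write 1 = 3·s + 10·t; then s mod 10 is the inverse.
Euclidean algorithm:
  3 = 0·10 + 3
  10 = 3·3 + 1
  3 = 3·1 + 0
gcd(3,10) = 1
Back-substitution gives: 3·(-3) + 10·(1) = 1
So 3⁻¹ ≡ -3 ≡ 7 (mod 10)
Check: 3 × 7 = 21 ≡ 1 (mod 10) ✓

3⁻¹ ≡ 7 (mod 10)


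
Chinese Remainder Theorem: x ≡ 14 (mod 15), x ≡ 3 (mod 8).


m₁ = 15, m₂ = 8, gcd = 1, so CRT applies. M = m₁·m₂ = 120
Let M₁ = M/m₁ = 8, M₂ = M/m₂ = 15
Find y₁ ≡ M₁⁻¹ (mod m₁): 8⁻¹ ≡ 2 (mod 15)
Find y₂ ≡ M₂⁻¹ (mod m₂): 15⁻¹ ≡ 7 (mod 8)
x = a₁·M₁·y₁ + a₂·M₂·y₂ = 14·8·2 + 3·15·7 = 539
Reduce mod 120: x ≡ 59
Check: 59 mod 15 = 14 ✓, 59 mod 8 = 3 ✓

x ≡ 59 (mod 120)
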